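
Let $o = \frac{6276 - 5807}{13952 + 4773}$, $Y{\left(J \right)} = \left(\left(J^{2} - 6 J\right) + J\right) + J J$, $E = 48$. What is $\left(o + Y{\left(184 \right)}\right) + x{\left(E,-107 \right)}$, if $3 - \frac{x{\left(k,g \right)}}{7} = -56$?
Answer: $\frac{179773442}{2675} \approx 67205.0$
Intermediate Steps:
$x{\left(k,g \right)} = 413$ ($x{\left(k,g \right)} = 21 - -392 = 21 + 392 = 413$)
$Y{\left(J \right)} = - 5 J + 2 J^{2}$ ($Y{\left(J \right)} = \left(J^{2} - 5 J\right) + J^{2} = - 5 J + 2 J^{2}$)
$o = \frac{67}{2675}$ ($o = \frac{469}{18725} = 469 \cdot \frac{1}{18725} = \frac{67}{2675} \approx 0.025047$)
$\left(o + Y{\left(184 \right)}\right) + x{\left(E,-107 \right)} = \left(\frac{67}{2675} + 184 \left(-5 + 2 \cdot 184\right)\right) + 413 = \left(\frac{67}{2675} + 184 \left(-5 + 368\right)\right) + 413 = \left(\frac{67}{2675} + 184 \cdot 363\right) + 413 = \left(\frac{67}{2675} + 66792\right) + 413 = \frac{178668667}{2675} + 413 = \frac{179773442}{2675}$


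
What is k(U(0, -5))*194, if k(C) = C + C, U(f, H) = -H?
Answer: 1940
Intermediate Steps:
k(C) = 2*C
k(U(0, -5))*194 = (2*(-1*(-5)))*194 = (2*5)*194 = 10*194 = 1940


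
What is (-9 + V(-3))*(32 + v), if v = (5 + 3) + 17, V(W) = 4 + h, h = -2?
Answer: -399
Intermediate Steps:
V(W) = 2 (V(W) = 4 - 2 = 2)
v = 25 (v = 8 + 17 = 25)
(-9 + V(-3))*(32 + v) = (-9 + 2)*(32 + 25) = -7*57 = -399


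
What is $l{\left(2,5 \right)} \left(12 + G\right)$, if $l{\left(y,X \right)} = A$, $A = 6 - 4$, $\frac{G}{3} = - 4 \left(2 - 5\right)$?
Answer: $96$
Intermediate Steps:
$G = 36$ ($G = 3 \left(- 4 \left(2 - 5\right)\right) = 3 \left(\left(-4\right) \left(-3\right)\right) = 3 \cdot 12 = 36$)
$A = 2$
$l{\left(y,X \right)} = 2$
$l{\left(2,5 \right)} \left(12 + G\right) = 2 \left(12 + 36\right) = 2 \cdot 48 = 96$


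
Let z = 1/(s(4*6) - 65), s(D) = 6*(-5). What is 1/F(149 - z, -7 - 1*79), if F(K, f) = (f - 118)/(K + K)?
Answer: -7078/4845 ≈ -1.4609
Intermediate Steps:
s(D) = -30
z = -1/95 (z = 1/(-30 - 65) = 1/(-95) = -1/95 ≈ -0.010526)
F(K, f) = (-118 + f)/(2*K) (F(K, f) = (-118 + f)/((2*K)) = (-118 + f)*(1/(2*K)) = (-118 + f)/(2*K))
1/F(149 - z, -7 - 1*79) = 1/((-118 + (-7 - 1*79))/(2*(149 - 1*(-1/95)))) = 1/((-118 + (-7 - 79))/(2*(149 + 1/95))) = 1/((-118 - 86)/(2*(14156/95))) = 1/((½)*(95/14156)*(-204)) = 1/(-4845/7078) = -7078/4845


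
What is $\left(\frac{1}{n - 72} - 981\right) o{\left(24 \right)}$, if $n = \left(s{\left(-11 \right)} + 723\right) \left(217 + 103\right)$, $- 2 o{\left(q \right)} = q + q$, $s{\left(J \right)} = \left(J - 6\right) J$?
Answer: $\frac{856789701}{36391} \approx 23544.0$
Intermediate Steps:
$s{\left(J \right)} = J \left(-6 + J\right)$ ($s{\left(J \right)} = \left(-6 + J\right) J = J \left(-6 + J\right)$)
$o{\left(q \right)} = - q$ ($o{\left(q \right)} = - \frac{q + q}{2} = - \frac{2 q}{2} = - q$)
$n = 291200$ ($n = \left(- 11 \left(-6 - 11\right) + 723\right) \left(217 + 103\right) = \left(\left(-11\right) \left(-17\right) + 723\right) 320 = \left(187 + 723\right) 320 = 910 \cdot 320 = 291200$)
$\left(\frac{1}{n - 72} - 981\right) o{\left(24 \right)} = \left(\frac{1}{291200 - 72} - 981\right) \left(\left(-1\right) 24\right) = \left(\frac{1}{291128} - 981\right) \left(-24\right) = \left(- \frac{285596567}{291128}\right) \left(-24\right) = \frac{856789701}{36391}$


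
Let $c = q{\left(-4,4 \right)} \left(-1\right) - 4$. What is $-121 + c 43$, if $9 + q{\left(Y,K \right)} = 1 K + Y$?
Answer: $94$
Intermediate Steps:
$q{\left(Y,K \right)} = -9 + K + Y$ ($q{\left(Y,K \right)} = -9 + \left(1 K + Y\right) = -9 + \left(K + Y\right) = -9 + K + Y$)
$c = 5$ ($c = \left(-9 + 4 - 4\right) \left(-1\right) - 4 = \left(-9\right) \left(-1\right) - 4 = 9 - 4 = 5$)
$-121 + c 43 = -121 + 5 \cdot 43 = -121 + 215 = 94$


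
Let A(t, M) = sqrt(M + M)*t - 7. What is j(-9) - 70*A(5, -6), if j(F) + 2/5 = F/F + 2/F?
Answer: 22067/45 - 700*I*sqrt(3) ≈ 490.38 - 1212.4*I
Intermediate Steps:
A(t, M) = -7 + t*sqrt(2)*sqrt(M) (A(t, M) = sqrt(2*M)*t - 7 = (sqrt(2)*sqrt(M))*t - 7 = t*sqrt(2)*sqrt(M) - 7 = -7 + t*sqrt(2)*sqrt(M))
j(F) = 3/5 + 2/F (j(F) = -2/5 + (F/F + 2/F) = -2/5 + (1 + 2/F) = 3/5 + 2/F)
j(-9) - 70*A(5, -6) = (3/5 + 2/(-9)) - 70*(-7 + 5*sqrt(2)*sqrt(-6)) = (3/5 + 2*(-1/9)) - 70*(-7 + 5*sqrt(2)*(I*sqrt(6))) = (3/5 - 2/9) - 70*(-7 + 10*I*sqrt(3)) = 17/45 + (490 - 700*I*sqrt(3)) = 22067/45 - 700*I*sqrt(3)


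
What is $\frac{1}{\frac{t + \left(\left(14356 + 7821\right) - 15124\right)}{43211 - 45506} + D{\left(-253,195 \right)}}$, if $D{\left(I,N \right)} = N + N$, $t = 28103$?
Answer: $\frac{135}{50582} \approx 0.0026689$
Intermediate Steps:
$D{\left(I,N \right)} = 2 N$
$\frac{1}{\frac{t + \left(\left(14356 + 7821\right) - 15124\right)}{43211 - 45506} + D{\left(-253,195 \right)}} = \frac{1}{\frac{28103 + \left(\left(14356 + 7821\right) - 15124\right)}{43211 - 45506} + 2 \cdot 195} = \frac{1}{\frac{28103 + \left(22177 - 15124\right)}{-2295} + 390} = \frac{1}{\left(28103 + 7053\right) \left(- \frac{1}{2295}\right) + 390} = \frac{1}{35156 \left(- \frac{1}{2295}\right) + 390} = \frac{1}{- \frac{2068}{135} + 390} = \frac{1}{\frac{50582}{135}} = \frac{135}{50582}$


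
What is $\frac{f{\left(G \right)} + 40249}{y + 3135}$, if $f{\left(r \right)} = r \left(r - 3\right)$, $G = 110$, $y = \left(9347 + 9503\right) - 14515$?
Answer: $\frac{52019}{7470} \approx 6.9637$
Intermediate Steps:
$y = 4335$ ($y = 18850 - 14515 = 4335$)
$f{\left(r \right)} = r \left(-3 + r\right)$
$\frac{f{\left(G \right)} + 40249}{y + 3135} = \frac{110 \left(-3 + 110\right) + 40249}{4335 + 3135} = \frac{110 \cdot 107 + 40249}{7470} = \left(11770 + 40249\right) \frac{1}{7470} = 52019 \cdot \frac{1}{7470} = \frac{52019}{7470}$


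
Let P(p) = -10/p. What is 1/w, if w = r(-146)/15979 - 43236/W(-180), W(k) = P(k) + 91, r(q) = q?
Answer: -26189581/12435864086 ≈ -0.0021060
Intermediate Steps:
W(k) = 91 - 10/k (W(k) = -10/k + 91 = 91 - 10/k)
w = -12435864086/26189581 (w = -146/15979 - 43236/(91 - 10/(-180)) = -146*1/15979 - 43236/(91 - 10*(-1/180)) = -146/15979 - 43236/(91 + 1/18) = -146/15979 - 43236/1639/18 = -146/15979 - 43236*18/1639 = -146/15979 - 778248/1639 = -12435864086/26189581 ≈ -474.84)
1/w = 1/(-12435864086/26189581) = -26189581/12435864086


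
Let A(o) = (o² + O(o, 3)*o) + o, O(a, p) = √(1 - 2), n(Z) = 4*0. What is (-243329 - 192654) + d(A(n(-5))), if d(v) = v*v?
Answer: -435983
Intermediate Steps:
n(Z) = 0
O(a, p) = I (O(a, p) = √(-1) = I)
A(o) = o + o² + I*o (A(o) = (o² + I*o) + o = o + o² + I*o)
d(v) = v²
(-243329 - 192654) + d(A(n(-5))) = (-243329 - 192654) + (0*(1 + I + 0))² = -435983 + (0*(1 + I))² = -435983 + 0² = -435983 + 0 = -435983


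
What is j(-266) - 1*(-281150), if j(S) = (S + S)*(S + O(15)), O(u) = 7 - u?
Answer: 426918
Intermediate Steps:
j(S) = 2*S*(-8 + S) (j(S) = (S + S)*(S + (7 - 1*15)) = (2*S)*(S + (7 - 15)) = (2*S)*(S - 8) = (2*S)*(-8 + S) = 2*S*(-8 + S))
j(-266) - 1*(-281150) = 2*(-266)*(-8 - 266) - 1*(-281150) = 2*(-266)*(-274) + 281150 = 145768 + 281150 = 426918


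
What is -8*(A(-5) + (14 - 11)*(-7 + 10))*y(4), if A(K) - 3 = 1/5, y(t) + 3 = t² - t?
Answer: -4392/5 ≈ -878.40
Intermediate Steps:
y(t) = -3 + t² - t (y(t) = -3 + (t² - t) = -3 + t² - t)
A(K) = 16/5 (A(K) = 3 + 1/5 = 3 + ⅕ = 16/5)
-8*(A(-5) + (14 - 11)*(-7 + 10))*y(4) = -8*(16/5 + (14 - 11)*(-7 + 10))*(-3 + 4² - 1*4) = -8*(16/5 + 3*3)*(-3 + 16 - 4) = -8*(16/5 + 9)*9 = -488*9/5 = -8*549/5 = -4392/5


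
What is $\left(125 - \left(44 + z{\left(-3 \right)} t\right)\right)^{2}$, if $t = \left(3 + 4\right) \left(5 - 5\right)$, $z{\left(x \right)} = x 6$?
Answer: $6561$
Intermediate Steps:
$z{\left(x \right)} = 6 x$
$t = 0$ ($t = 7 \cdot 0 = 0$)
$\left(125 - \left(44 + z{\left(-3 \right)} t\right)\right)^{2} = \left(125 - \left(44 + 6 \left(-3\right) 0\right)\right)^{2} = \left(125 - \left(44 + 0\right)\right)^{2} = \left(125 - 44\right)^{2} = 81^{2} = 6561$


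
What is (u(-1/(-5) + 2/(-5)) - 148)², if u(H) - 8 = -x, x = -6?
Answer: 17956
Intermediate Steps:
u(H) = 14 (u(H) = 8 - 1*(-6) = 8 + 6 = 14)
(u(-1/(-5) + 2/(-5)) - 148)² = (14 - 148)² = (-134)² = 17956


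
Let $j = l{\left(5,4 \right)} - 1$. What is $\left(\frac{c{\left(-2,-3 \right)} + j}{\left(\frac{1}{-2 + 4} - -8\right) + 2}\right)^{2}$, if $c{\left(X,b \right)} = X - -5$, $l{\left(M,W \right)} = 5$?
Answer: $\frac{4}{9} \approx 0.44444$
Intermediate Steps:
$c{\left(X,b \right)} = 5 + X$ ($c{\left(X,b \right)} = X + 5 = 5 + X$)
$j = 4$ ($j = 5 - 1 = 4$)
$\left(\frac{c{\left(-2,-3 \right)} + j}{\left(\frac{1}{-2 + 4} - -8\right) + 2}\right)^{2} = \left(\frac{\left(5 - 2\right) + 4}{\left(\frac{1}{-2 + 4} - -8\right) + 2}\right)^{2} = \left(\frac{3 + 4}{\left(\frac{1}{2} + 8\right) + 2}\right)^{2} = \left(\frac{7}{\left(\frac{1}{2} + 8\right) + 2}\right)^{2} = \left(\frac{7}{\frac{17}{2} + 2}\right)^{2} = \left(\frac{7}{\frac{21}{2}}\right)^{2} = \left(7 \cdot \frac{2}{21}\right)^{2} = \left(\frac{2}{3}\right)^{2} = \frac{4}{9}$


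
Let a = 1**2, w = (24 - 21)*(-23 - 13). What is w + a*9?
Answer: -99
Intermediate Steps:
w = -108 (w = 3*(-36) = -108)
a = 1
w + a*9 = -108 + 1*9 = -108 + 9 = -99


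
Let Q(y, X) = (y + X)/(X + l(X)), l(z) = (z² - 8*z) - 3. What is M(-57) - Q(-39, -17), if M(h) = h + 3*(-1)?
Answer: -24244/405 ≈ -59.862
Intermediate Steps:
l(z) = -3 + z² - 8*z
Q(y, X) = (X + y)/(-3 + X² - 7*X) (Q(y, X) = (y + X)/(X + (-3 + X² - 8*X)) = (X + y)/(-3 + X² - 7*X))
M(h) = -3 + h (M(h) = h - 3 = -3 + h)
M(-57) - Q(-39, -17) = (-3 - 57) - (-17 - 39)/(-3 + (-17)² - 7*(-17)) = -60 - (-56)/(-3 + 289 + 119) = -60 - (-56)/405 = -60 - 1*(-56/405) = -60 + 56/405 = -24244/405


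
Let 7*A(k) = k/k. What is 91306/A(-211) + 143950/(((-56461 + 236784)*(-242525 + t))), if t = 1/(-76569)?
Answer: 1070108895337626954583/1674289743661249 ≈ 6.3914e+5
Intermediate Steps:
t = -1/76569 ≈ -1.3060e-5
A(k) = 1/7 (A(k) = (k/k)/7 = (1/7)*1 = 1/7)
91306/A(-211) + 143950/(((-56461 + 236784)*(-242525 + t))) = 91306/(1/7) + 143950/(((-56461 + 236784)*(-242525 - 1/76569))) = 91306*7 + 143950/((180323*(-18569896726/76569))) = 639142 + 143950/(-3348579487322498/76569) = 639142 + 143950*(-76569/3348579487322498) = 639142 - 5511053775/1674289743661249 = 1070108895337626954583/1674289743661249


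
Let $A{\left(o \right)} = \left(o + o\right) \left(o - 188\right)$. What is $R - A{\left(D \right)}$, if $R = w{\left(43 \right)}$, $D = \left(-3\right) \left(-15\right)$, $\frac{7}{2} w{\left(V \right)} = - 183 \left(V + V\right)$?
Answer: $\frac{58614}{7} \approx 8373.4$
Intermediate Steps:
$w{\left(V \right)} = - \frac{732 V}{7}$ ($w{\left(V \right)} = \frac{2 \left(- 183 \left(V + V\right)\right)}{7} = \frac{2 \left(- 183 \cdot 2 V\right)}{7} = \frac{2 \left(- 366 V\right)}{7} = - \frac{732 V}{7}$)
$D = 45$
$R = - \frac{31476}{7}$ ($R = \left(- \frac{732}{7}\right) 43 = - \frac{31476}{7} \approx -4496.6$)
$A{\left(o \right)} = 2 o \left(-188 + o\right)$
$R - A{\left(D \right)} = - \frac{31476}{7} - 2 \cdot 45 \left(-188 + 45\right) = - \frac{31476}{7} - 2 \cdot 45 \left(-143\right) = - \frac{31476}{7} - -12870 = - \frac{31476}{7} + 12870 = \frac{58614}{7}$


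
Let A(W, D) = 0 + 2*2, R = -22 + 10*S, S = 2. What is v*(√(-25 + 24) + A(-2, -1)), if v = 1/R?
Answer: -2 - I/2 ≈ -2.0 - 0.5*I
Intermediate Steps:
R = -2 (R = -22 + 10*2 = -22 + 20 = -2)
v = -½ (v = 1/(-2) = -½ ≈ -0.50000)
A(W, D) = 4 (A(W, D) = 0 + 4 = 4)
v*(√(-25 + 24) + A(-2, -1)) = -(√(-25 + 24) + 4)/2 = -(√(-1) + 4)/2 = -(I + 4)/2 = -(4 + I)/2 = -2 - I/2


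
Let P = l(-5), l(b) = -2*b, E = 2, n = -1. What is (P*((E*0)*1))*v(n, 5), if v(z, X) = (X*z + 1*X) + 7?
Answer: 0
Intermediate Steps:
v(z, X) = 7 + X + X*z (v(z, X) = (X*z + X) + 7 = (X + X*z) + 7 = 7 + X + X*z)
P = 10 (P = -2*(-5) = 10)
(P*((E*0)*1))*v(n, 5) = (10*((2*0)*1))*(7 + 5 + 5*(-1)) = (10*(0*1))*(7 + 5 - 5) = (10*0)*7 = 0*7 = 0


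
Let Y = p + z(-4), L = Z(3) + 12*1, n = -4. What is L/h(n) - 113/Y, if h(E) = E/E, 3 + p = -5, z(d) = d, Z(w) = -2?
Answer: 233/12 ≈ 19.417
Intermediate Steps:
p = -8 (p = -3 - 5 = -8)
h(E) = 1
L = 10 (L = -2 + 12*1 = -2 + 12 = 10)
Y = -12 (Y = -8 - 4 = -12)
L/h(n) - 113/Y = 10/1 - 113/(-12) = 10*1 - 113*(-1/12) = 10 + 113/12 = 233/12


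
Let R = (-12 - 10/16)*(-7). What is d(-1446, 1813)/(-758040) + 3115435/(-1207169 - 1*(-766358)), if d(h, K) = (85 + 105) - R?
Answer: -6297784386181/891072987840 ≈ -7.0676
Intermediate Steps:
R = 707/8 (R = (-12 - 10*1/16)*(-7) = (-12 - 5/8)*(-7) = -101/8*(-7) = 707/8 ≈ 88.375)
d(h, K) = 813/8 (d(h, K) = (85 + 105) - 1*707/8 = 190 - 707/8 = 813/8)
d(-1446, 1813)/(-758040) + 3115435/(-1207169 - 1*(-766358)) = (813/8)/(-758040) + 3115435/(-1207169 - 1*(-766358)) = (813/8)*(-1/758040) + 3115435/(-1207169 + 766358) = -271/2021440 + 3115435/(-440811) = -271/2021440 + 3115435*(-1/440811) = -271/2021440 - 3115435/440811 = -6297784386181/891072987840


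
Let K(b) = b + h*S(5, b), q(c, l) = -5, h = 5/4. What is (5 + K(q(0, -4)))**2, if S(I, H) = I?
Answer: 625/16 ≈ 39.063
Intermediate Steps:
h = 5/4 (h = 5*(1/4) = 5/4 ≈ 1.2500)
K(b) = 25/4 + b (K(b) = b + (5/4)*5 = b + 25/4 = 25/4 + b)
(5 + K(q(0, -4)))**2 = (5 + (25/4 - 5))**2 = (5 + 5/4)**2 = (25/4)**2 = 625/16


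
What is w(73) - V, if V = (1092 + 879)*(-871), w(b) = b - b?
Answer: 1716741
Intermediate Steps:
w(b) = 0
V = -1716741 (V = 1971*(-871) = -1716741)
w(73) - V = 0 - 1*(-1716741) = 0 + 1716741 = 1716741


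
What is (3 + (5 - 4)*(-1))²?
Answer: 4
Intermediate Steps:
(3 + (5 - 4)*(-1))² = (3 + 1*(-1))² = (3 - 1)² = 2² = 4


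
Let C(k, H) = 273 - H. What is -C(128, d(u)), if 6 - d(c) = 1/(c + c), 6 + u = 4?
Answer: -1067/4 ≈ -266.75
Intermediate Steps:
u = -2 (u = -6 + 4 = -2)
d(c) = 6 - 1/(2*c) (d(c) = 6 - 1/(c + c) = 6 - 1/(2*c))
-C(128, d(u)) = -(273 - (6 - 1/2/(-2))) = -(273 - (6 - 1/2*(-1/2))) = -(273 - (6 + 1/4)) = -(273 - 1*25/4) = -(273 - 25/4) = -1*1067/4 = -1067/4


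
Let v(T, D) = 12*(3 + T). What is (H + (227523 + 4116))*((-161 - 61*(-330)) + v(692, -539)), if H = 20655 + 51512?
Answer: 8600444054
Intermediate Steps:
v(T, D) = 36 + 12*T
H = 72167
(H + (227523 + 4116))*((-161 - 61*(-330)) + v(692, -539)) = (72167 + (227523 + 4116))*((-161 - 61*(-330)) + (36 + 12*692)) = (72167 + 231639)*((-161 + 20130) + (36 + 8304)) = 303806*(19969 + 8340) = 303806*28309 = 8600444054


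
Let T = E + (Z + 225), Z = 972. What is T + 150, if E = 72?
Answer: 1419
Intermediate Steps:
T = 1269 (T = 72 + (972 + 225) = 72 + 1197 = 1269)
T + 150 = 1269 + 150 = 1419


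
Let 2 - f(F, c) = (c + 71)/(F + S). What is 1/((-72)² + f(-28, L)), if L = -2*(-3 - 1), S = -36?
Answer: 64/331983 ≈ 0.00019278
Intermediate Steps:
L = 8 (L = -2*(-4) = 8)
f(F, c) = 2 - (71 + c)/(-36 + F) (f(F, c) = 2 - (c + 71)/(F - 36) = 2 - (71 + c)/(-36 + F))
1/((-72)² + f(-28, L)) = 1/((-72)² + (-143 - 1*8 + 2*(-28))/(-36 - 28)) = 1/(5184 + (-143 - 8 - 56)/(-64)) = 1/(5184 - 1/64*(-207)) = 1/(5184 + 207/64) = 1/(331983/64) = 64/331983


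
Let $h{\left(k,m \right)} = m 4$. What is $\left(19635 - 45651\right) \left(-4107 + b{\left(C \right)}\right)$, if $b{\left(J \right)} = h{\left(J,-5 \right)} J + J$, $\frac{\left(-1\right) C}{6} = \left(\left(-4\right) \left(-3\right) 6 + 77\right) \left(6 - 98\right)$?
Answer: $40762363104$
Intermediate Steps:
$h{\left(k,m \right)} = 4 m$
$C = 82248$ ($C = - 6 \left(\left(-4\right) \left(-3\right) 6 + 77\right) \left(6 - 98\right) = - 6 \left(12 \cdot 6 + 77\right) \left(-92\right) = - 6 \left(72 + 77\right) \left(-92\right) = - 6 \cdot 149 \left(-92\right) = \left(-6\right) \left(-13708\right) = 82248$)
$b{\left(J \right)} = - 19 J$ ($b{\left(J \right)} = 4 \left(-5\right) J + J = - 20 J + J = - 19 J$)
$\left(19635 - 45651\right) \left(-4107 + b{\left(C \right)}\right) = \left(19635 - 45651\right) \left(-4107 - 1562712\right) = - 26016 \left(-4107 - 1562712\right) = \left(-26016\right) \left(-1566819\right) = 40762363104$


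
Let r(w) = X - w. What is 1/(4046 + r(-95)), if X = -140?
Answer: 1/4001 ≈ 0.00024994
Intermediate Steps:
r(w) = -140 - w
1/(4046 + r(-95)) = 1/(4046 + (-140 - 1*(-95))) = 1/(4046 + (-140 + 95)) = 1/(4046 - 45) = 1/4001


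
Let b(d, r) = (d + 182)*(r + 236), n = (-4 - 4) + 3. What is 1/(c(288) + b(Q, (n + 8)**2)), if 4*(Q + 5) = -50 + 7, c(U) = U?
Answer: 4/164077 ≈ 2.4379e-5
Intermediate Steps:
n = -5 (n = -8 + 3 = -5)
Q = -63/4 (Q = -5 + (-50 + 7)/4 = -5 + (1/4)*(-43) = -5 - 43/4 = -63/4 ≈ -15.750)
b(d, r) = (182 + d)*(236 + r)
1/(c(288) + b(Q, (n + 8)**2)) = 1/(288 + (42952 + 182*(-5 + 8)**2 + 236*(-63/4) - 63*(-5 + 8)**2/4)) = 1/(288 + (42952 + 182*3**2 - 3717 - 63/4*3**2)) = 1/(288 + (42952 + 182*9 - 3717 - 63/4*9)) = 1/(288 + (42952 + 1638 - 3717 - 567/4)) = 1/(288 + 162925/4) = 1/(164077/4) = 4/164077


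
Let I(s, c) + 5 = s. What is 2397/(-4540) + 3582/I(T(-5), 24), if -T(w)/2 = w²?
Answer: -3278823/49940 ≈ -65.655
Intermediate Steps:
T(w) = -2*w²
I(s, c) = -5 + s
2397/(-4540) + 3582/I(T(-5), 24) = 2397/(-4540) + 3582/(-5 - 2*(-5)²) = 2397*(-1/4540) + 3582/(-5 - 2*25) = -2397/4540 + 3582/(-5 - 50) = -2397/4540 + 3582/(-55) = -2397/4540 + 3582*(-1/55) = -2397/4540 - 3582/55 = -3278823/49940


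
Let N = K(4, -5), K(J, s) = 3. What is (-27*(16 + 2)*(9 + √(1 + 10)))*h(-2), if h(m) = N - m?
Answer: -21870 - 2430*√11 ≈ -29929.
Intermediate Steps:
N = 3
h(m) = 3 - m
(-27*(16 + 2)*(9 + √(1 + 10)))*h(-2) = (-27*(16 + 2)*(9 + √(1 + 10)))*(3 - 1*(-2)) = (-486*(9 + √11))*(3 + 2) = -27*(162 + 18*√11)*5 = (-4374 - 486*√11)*5 = -21870 - 2430*√11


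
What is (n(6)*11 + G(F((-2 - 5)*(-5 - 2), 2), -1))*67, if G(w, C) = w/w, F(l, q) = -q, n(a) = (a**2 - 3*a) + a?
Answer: 17755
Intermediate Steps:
n(a) = a**2 - 2*a
G(w, C) = 1
(n(6)*11 + G(F((-2 - 5)*(-5 - 2), 2), -1))*67 = ((6*(-2 + 6))*11 + 1)*67 = ((6*4)*11 + 1)*67 = (24*11 + 1)*67 = (264 + 1)*67 = 265*67 = 17755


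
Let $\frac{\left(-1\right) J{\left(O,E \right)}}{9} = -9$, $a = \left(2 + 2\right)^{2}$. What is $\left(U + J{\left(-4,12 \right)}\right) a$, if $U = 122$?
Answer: $3248$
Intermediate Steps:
$a = 16$ ($a = 4^{2} = 16$)
$J{\left(O,E \right)} = 81$ ($J{\left(O,E \right)} = \left(-9\right) \left(-9\right) = 81$)
$\left(U + J{\left(-4,12 \right)}\right) a = \left(122 + 81\right) 16 = 203 \cdot 16 = 3248$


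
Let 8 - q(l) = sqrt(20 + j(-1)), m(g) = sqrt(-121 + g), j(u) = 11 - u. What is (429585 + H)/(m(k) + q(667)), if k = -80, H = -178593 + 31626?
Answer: 282618/(8 - 4*sqrt(2) + I*sqrt(201)) ≈ 3207.0 - 19404.0*I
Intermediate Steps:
H = -146967
q(l) = 8 - 4*sqrt(2) (q(l) = 8 - sqrt(20 + (11 - 1*(-1))) = 8 - sqrt(20 + (11 + 1)) = 8 - sqrt(20 + 12) = 8 - sqrt(32) = 8 - 4*sqrt(2))
(429585 + H)/(m(k) + q(667)) = (429585 - 146967)/(sqrt(-121 - 80) + (8 - 4*sqrt(2))) = 282618/(sqrt(-201) + (8 - 4*sqrt(2))) = 282618/(I*sqrt(201) + (8 - 4*sqrt(2))) = 282618/(8 - 4*sqrt(2) + I*sqrt(201))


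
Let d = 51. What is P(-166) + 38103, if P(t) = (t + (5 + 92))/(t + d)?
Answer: 190518/5 ≈ 38104.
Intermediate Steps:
P(t) = (97 + t)/(51 + t) (P(t) = (t + (5 + 92))/(t + 51) = (t + 97)/(51 + t) = (97 + t)/(51 + t))
P(-166) + 38103 = (97 - 166)/(51 - 166) + 38103 = -69/(-115) + 38103 = -1/115*(-69) + 38103 = 3/5 + 38103 = 190518/5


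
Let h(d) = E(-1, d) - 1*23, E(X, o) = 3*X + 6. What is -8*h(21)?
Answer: 160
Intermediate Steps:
E(X, o) = 6 + 3*X
h(d) = -20 (h(d) = (6 + 3*(-1)) - 1*23 = (6 - 3) - 23 = 3 - 23 = -20)
-8*h(21) = -8*(-20) = 160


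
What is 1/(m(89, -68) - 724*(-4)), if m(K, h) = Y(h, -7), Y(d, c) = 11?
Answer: 1/2907 ≈ 0.00034400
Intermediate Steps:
m(K, h) = 11
1/(m(89, -68) - 724*(-4)) = 1/(11 - 724*(-4)) = 1/(11 + 2896) = 1/2907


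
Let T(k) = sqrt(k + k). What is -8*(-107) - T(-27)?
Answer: 856 - 3*I*sqrt(6) ≈ 856.0 - 7.3485*I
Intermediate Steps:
T(k) = sqrt(2)*sqrt(k) (T(k) = sqrt(2*k) = sqrt(2)*sqrt(k))
-8*(-107) - T(-27) = -8*(-107) - sqrt(2)*sqrt(-27) = 856 - sqrt(2)*3*I*sqrt(3) = 856 - 3*I*sqrt(6)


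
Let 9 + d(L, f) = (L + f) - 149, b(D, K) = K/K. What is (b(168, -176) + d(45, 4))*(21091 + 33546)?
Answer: -5900796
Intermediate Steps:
b(D, K) = 1
d(L, f) = -158 + L + f (d(L, f) = -9 + ((L + f) - 149) = -9 + (-149 + L + f) = -158 + L + f)
(b(168, -176) + d(45, 4))*(21091 + 33546) = (1 + (-158 + 45 + 4))*(21091 + 33546) = (1 - 109)*54637 = -108*54637 = -5900796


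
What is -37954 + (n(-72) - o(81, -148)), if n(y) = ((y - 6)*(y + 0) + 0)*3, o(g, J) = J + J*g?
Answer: -8970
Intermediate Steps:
n(y) = 3*y*(-6 + y) (n(y) = ((-6 + y)*y + 0)*3 = (y*(-6 + y) + 0)*3 = (y*(-6 + y))*3 = 3*y*(-6 + y))
-37954 + (n(-72) - o(81, -148)) = -37954 + (3*(-72)*(-6 - 72) - (-148)*(1 + 81)) = -37954 + (3*(-72)*(-78) - (-148)*82) = -37954 + (16848 - 1*(-12136)) = -37954 + (16848 + 12136) = -37954 + 28984 = -8970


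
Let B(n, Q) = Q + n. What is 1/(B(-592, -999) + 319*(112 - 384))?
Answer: -1/88359 ≈ -1.1317e-5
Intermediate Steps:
1/(B(-592, -999) + 319*(112 - 384)) = 1/((-999 - 592) + 319*(112 - 384)) = 1/(-1591 + 319*(-272)) = 1/(-1591 - 86768) = 1/(-88359) = -1/88359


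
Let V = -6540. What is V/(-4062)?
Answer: 1090/677 ≈ 1.6100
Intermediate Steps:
V/(-4062) = -6540/(-4062) = -6540*(-1/4062) = 1090/677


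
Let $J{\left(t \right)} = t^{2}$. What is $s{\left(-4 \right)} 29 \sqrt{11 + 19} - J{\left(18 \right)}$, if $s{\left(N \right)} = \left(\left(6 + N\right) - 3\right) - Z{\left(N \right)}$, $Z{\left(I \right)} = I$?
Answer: $-324 + 87 \sqrt{30} \approx 152.52$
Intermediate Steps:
$s{\left(N \right)} = 3$ ($s{\left(N \right)} = \left(\left(6 + N\right) - 3\right) - N = \left(3 + N\right) - N = 3$)
$s{\left(-4 \right)} 29 \sqrt{11 + 19} - J{\left(18 \right)} = 3 \cdot 29 \sqrt{11 + 19} - 18^{2} = 87 \sqrt{30} - 324 = -324 + 87 \sqrt{30}$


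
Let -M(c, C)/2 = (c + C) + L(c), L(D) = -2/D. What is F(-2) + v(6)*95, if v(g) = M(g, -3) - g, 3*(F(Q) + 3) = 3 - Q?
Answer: -1078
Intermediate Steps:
M(c, C) = -2*C - 2*c + 4/c (M(c, C) = -2*((c + C) - 2/c) = -2*((C + c) - 2/c) = -2*(C + c - 2/c) = -2*C - 2*c + 4/c)
F(Q) = -2 - Q/3 (F(Q) = -3 + (3 - Q)/3 = -3 + (1 - Q/3) = -2 - Q/3)
v(g) = -g + 2*(2 - g*(-3 + g))/g (v(g) = 2*(2 - g*(-3 + g))/g - g = -g + 2*(2 - g*(-3 + g))/g)
F(-2) + v(6)*95 = (-2 - 1/3*(-2)) + (6 - 3*6 + 4/6)*95 = (-2 + 2/3) + (6 - 18 + 4*(1/6))*95 = -4/3 + (6 - 18 + 2/3)*95 = -4/3 - 34/3*95 = -4/3 - 3230/3 = -1078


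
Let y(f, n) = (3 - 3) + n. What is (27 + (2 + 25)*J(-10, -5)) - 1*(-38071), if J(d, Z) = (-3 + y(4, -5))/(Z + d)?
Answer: 190562/5 ≈ 38112.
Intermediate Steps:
y(f, n) = n (y(f, n) = 0 + n = n)
J(d, Z) = -8/(Z + d) (J(d, Z) = (-3 - 5)/(Z + d) = -8/(Z + d))
(27 + (2 + 25)*J(-10, -5)) - 1*(-38071) = (27 + (2 + 25)*(-8/(-5 - 10))) - 1*(-38071) = (27 + 27*(-8/(-15))) + 38071 = (27 + 27*(-8*(-1/15))) + 38071 = (27 + 27*(8/15)) + 38071 = (27 + 72/5) + 38071 = 207/5 + 38071 = 190562/5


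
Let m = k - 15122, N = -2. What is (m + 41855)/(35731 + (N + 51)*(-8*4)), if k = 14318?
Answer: 41051/34163 ≈ 1.2016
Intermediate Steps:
m = -804 (m = 14318 - 15122 = -804)
(m + 41855)/(35731 + (N + 51)*(-8*4)) = (-804 + 41855)/(35731 + (-2 + 51)*(-8*4)) = 41051/(35731 + 49*(-32)) = 41051/(35731 - 1568) = 41051/34163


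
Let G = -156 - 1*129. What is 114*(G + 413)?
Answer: 14592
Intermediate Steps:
G = -285 (G = -156 - 129 = -285)
114*(G + 413) = 114*(-285 + 413) = 114*128 = 14592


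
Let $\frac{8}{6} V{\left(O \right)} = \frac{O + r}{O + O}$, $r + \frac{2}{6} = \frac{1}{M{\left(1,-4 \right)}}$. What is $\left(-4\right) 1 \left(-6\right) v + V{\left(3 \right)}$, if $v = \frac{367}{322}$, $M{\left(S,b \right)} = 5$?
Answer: $\frac{535403}{19320} \approx 27.712$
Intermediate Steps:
$v = \frac{367}{322}$ ($v = 367 \cdot \frac{1}{322} = \frac{367}{322} \approx 1.1398$)
$r = - \frac{2}{15}$ ($r = - \frac{1}{3} + \frac{1}{5} = - \frac{2}{15} \approx -0.13333$)
$V{\left(O \right)} = \frac{3 \left(- \frac{2}{15} + O\right)}{8 O}$ ($V{\left(O \right)} = \frac{3 \frac{O - \frac{2}{15}}{O + O}}{4} = \frac{3 \frac{- \frac{2}{15} + O}{2 O}}{4} = \frac{3 \left(- \frac{2}{15} + O\right)}{8 O}$)
$\left(-4\right) 1 \left(-6\right) v + V{\left(3 \right)} = \left(-4\right) 1 \left(-6\right) \frac{367}{322} + \frac{-2 + 15 \cdot 3}{40 \cdot 3} = \left(-4\right) \left(-6\right) \frac{367}{322} + \frac{1}{40} \cdot \frac{1}{3} \left(-2 + 45\right) = 24 \cdot \frac{367}{322} + \frac{1}{40} \cdot \frac{1}{3} \cdot 43 = \frac{4404}{161} + \frac{43}{120} = \frac{535403}{19320}$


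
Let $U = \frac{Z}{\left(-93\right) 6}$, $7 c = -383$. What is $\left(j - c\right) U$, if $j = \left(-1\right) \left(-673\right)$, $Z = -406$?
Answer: $\frac{16414}{31} \approx 529.48$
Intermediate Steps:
$c = - \frac{383}{7}$ ($c = \frac{1}{7} \left(-383\right) = - \frac{383}{7} \approx -54.714$)
$j = 673$
$U = \frac{203}{279}$ ($U = - \frac{406}{\left(-93\right) 6} = - \frac{406}{-558} = \left(-406\right) \left(- \frac{1}{558}\right) = \frac{203}{279} \approx 0.7276$)
$\left(j - c\right) U = \left(673 - - \frac{383}{7}\right) \frac{203}{279} = \left(673 + \frac{383}{7}\right) \frac{203}{279} = \frac{5094}{7} \cdot \frac{203}{279} = \frac{16414}{31}$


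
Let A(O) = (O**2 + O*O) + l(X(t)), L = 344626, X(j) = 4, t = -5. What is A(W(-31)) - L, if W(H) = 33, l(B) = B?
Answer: -342444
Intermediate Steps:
A(O) = 4 + 2*O**2 (A(O) = (O**2 + O*O) + 4 = (O**2 + O**2) + 4 = 2*O**2 + 4 = 4 + 2*O**2)
A(W(-31)) - L = (4 + 2*33**2) - 1*344626 = (4 + 2*1089) - 344626 = (4 + 2178) - 344626 = 2182 - 344626 = -342444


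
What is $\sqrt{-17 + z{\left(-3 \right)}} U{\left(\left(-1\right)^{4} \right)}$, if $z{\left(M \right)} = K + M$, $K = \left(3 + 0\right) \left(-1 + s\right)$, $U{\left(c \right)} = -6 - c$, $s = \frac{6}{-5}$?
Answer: $- \frac{7 i \sqrt{665}}{5} \approx - 36.103 i$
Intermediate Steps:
$s = - \frac{6}{5}$ ($s = 6 \left(- \frac{1}{5}\right) = - \frac{6}{5} \approx -1.2$)
$K = - \frac{33}{5}$ ($K = \left(3 + 0\right) \left(-1 - \frac{6}{5}\right) = 3 \left(- \frac{11}{5}\right) = - \frac{33}{5} \approx -6.6$)
$z{\left(M \right)} = - \frac{33}{5} + M$
$\sqrt{-17 + z{\left(-3 \right)}} U{\left(\left(-1\right)^{4} \right)} = \sqrt{-17 - \frac{48}{5}} \left(-6 - \left(-1\right)^{4}\right) = \sqrt{-17 - \frac{48}{5}} \left(-6 - 1\right) = \sqrt{- \frac{133}{5}} \left(-6 - 1\right) = \frac{i \sqrt{665}}{5} \left(-7\right) = - \frac{7 i \sqrt{665}}{5}$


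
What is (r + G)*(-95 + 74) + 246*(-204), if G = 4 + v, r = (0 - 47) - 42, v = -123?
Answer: -45816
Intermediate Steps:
r = -89 (r = -47 - 42 = -89)
G = -119 (G = 4 - 123 = -119)
(r + G)*(-95 + 74) + 246*(-204) = (-89 - 119)*(-95 + 74) + 246*(-204) = -208*(-21) - 50184 = 4368 - 50184 = -45816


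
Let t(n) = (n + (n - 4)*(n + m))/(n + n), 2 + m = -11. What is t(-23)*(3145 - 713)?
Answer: -1153984/23 ≈ -50173.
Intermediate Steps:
m = -13 (m = -2 - 11 = -13)
t(n) = (n + (-13 + n)*(-4 + n))/(2*n) (t(n) = (n + (n - 4)*(n - 13))/(n + n) = (n + (-4 + n)*(-13 + n))/((2*n)) = (n + (-13 + n)*(-4 + n))*(1/(2*n)) = (n + (-13 + n)*(-4 + n))/(2*n))
t(-23)*(3145 - 713) = (-8 + (½)*(-23) + 26/(-23))*(3145 - 713) = (-8 - 23/2 + 26*(-1/23))*2432 = (-8 - 23/2 - 26/23)*2432 = -949/46*2432 = -1153984/23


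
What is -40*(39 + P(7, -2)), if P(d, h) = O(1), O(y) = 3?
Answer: -1680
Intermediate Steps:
P(d, h) = 3
-40*(39 + P(7, -2)) = -40*(39 + 3) = -40*42 = -1680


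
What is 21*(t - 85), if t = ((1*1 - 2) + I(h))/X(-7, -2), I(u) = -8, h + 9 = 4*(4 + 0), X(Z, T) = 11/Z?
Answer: -18312/11 ≈ -1664.7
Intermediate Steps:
h = 7 (h = -9 + 4*(4 + 0) = -9 + 4*4 = -9 + 16 = 7)
t = 63/11 (t = ((1*1 - 2) - 8)/((11/(-7))) = ((1 - 2) - 8)/((11*(-1/7))) = (-1 - 8)/(-11/7) = -9*(-7/11) = 63/11 ≈ 5.7273)
21*(t - 85) = 21*(63/11 - 85) = 21*(-872/11) = -18312/11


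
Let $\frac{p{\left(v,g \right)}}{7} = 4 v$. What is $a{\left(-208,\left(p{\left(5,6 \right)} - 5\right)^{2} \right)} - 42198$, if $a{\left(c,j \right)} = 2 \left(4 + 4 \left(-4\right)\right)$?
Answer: $-42222$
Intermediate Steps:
$p{\left(v,g \right)} = 28 v$ ($p{\left(v,g \right)} = 7 \cdot 4 v = 28 v$)
$a{\left(c,j \right)} = -24$ ($a{\left(c,j \right)} = 2 \left(4 - 16\right) = 2 \left(-12\right) = -24$)
$a{\left(-208,\left(p{\left(5,6 \right)} - 5\right)^{2} \right)} - 42198 = -24 - 42198 = -42222$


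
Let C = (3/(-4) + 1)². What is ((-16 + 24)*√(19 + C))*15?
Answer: 30*√305 ≈ 523.93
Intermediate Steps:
C = 1/16 (C = (3*(-¼) + 1)² = (-¾ + 1)² = (¼)² = 1/16 ≈ 0.062500)
((-16 + 24)*√(19 + C))*15 = ((-16 + 24)*√(19 + 1/16))*15 = (8*√(305/16))*15 = (8*(√305/4))*15 = (2*√305)*15 = 30*√305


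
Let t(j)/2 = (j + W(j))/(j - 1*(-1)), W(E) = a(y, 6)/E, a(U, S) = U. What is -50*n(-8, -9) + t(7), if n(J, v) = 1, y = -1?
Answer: -338/7 ≈ -48.286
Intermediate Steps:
W(E) = -1/E
t(j) = 2*(j - 1/j)/(1 + j) (t(j) = 2*((j - 1/j)/(j - 1*(-1))) = 2*((j - 1/j)/(j + 1)) = 2*((j - 1/j)/(1 + j)) = 2*(j - 1/j)/(1 + j))
-50*n(-8, -9) + t(7) = -50*1 + (2 - 2/7) = -50 + (2 - 2*⅐) = -50 + (2 - 2/7) = -50 + 12/7 = -338/7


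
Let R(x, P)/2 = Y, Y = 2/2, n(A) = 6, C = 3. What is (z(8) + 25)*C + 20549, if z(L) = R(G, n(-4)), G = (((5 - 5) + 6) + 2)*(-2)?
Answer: 20630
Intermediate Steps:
Y = 1 (Y = 2*(1/2) = 1)
G = -16 (G = ((0 + 6) + 2)*(-2) = (6 + 2)*(-2) = 8*(-2) = -16)
R(x, P) = 2 (R(x, P) = 2*1 = 2)
z(L) = 2
(z(8) + 25)*C + 20549 = (2 + 25)*3 + 20549 = 27*3 + 20549 = 81 + 20549 = 20630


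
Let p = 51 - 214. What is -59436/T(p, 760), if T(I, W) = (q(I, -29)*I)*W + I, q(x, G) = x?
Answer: -19812/6730759 ≈ -0.0029435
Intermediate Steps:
p = -163
T(I, W) = I + W*I² (T(I, W) = (I*I)*W + I = I²*W + I = W*I² + I = I + W*I²)
-59436/T(p, 760) = -59436*(-1/(163*(1 - 163*760))) = -59436*(-1/(163*(1 - 123880))) = -59436/((-163*(-123879))) = -59436/20192277 = -59436*1/20192277 = -19812/6730759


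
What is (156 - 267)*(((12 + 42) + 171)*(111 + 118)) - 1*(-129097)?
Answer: -5590178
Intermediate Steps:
(156 - 267)*(((12 + 42) + 171)*(111 + 118)) - 1*(-129097) = -111*(54 + 171)*229 + 129097 = -24975*229 + 129097 = -111*51525 + 129097 = -5719275 + 129097 = -5590178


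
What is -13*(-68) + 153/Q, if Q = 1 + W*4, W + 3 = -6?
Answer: 30787/35 ≈ 879.63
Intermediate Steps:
W = -9 (W = -3 - 6 = -9)
Q = -35 (Q = 1 - 9*4 = 1 - 36 = -35)
-13*(-68) + 153/Q = -13*(-68) + 153/(-35) = 884 + 153*(-1/35) = 884 - 153/35 = 30787/35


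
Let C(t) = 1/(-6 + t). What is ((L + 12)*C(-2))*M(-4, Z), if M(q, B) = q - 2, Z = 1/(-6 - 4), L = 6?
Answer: 27/2 ≈ 13.500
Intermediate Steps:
Z = -⅒ (Z = 1/(-10) = -⅒ ≈ -0.10000)
M(q, B) = -2 + q
((L + 12)*C(-2))*M(-4, Z) = ((6 + 12)/(-6 - 2))*(-2 - 4) = (18/(-8))*(-6) = (18*(-⅛))*(-6) = -9/4*(-6) = 27/2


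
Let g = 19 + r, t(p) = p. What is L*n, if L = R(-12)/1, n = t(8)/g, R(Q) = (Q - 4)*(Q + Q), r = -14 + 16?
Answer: 1024/7 ≈ 146.29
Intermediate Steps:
r = 2
R(Q) = 2*Q*(-4 + Q) (R(Q) = (-4 + Q)*(2*Q) = 2*Q*(-4 + Q))
g = 21 (g = 19 + 2 = 21)
n = 8/21 ≈ 0.38095
L = 384 (L = (2*(-12)*(-4 - 12))/1 = (2*(-12)*(-16))*1 = 384*1 = 384)
L*n = 384*(8/21) = 1024/7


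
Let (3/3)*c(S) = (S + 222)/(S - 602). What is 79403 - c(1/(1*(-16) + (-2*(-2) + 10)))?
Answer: 95681058/1205 ≈ 79403.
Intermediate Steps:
c(S) = (222 + S)/(-602 + S) (c(S) = (S + 222)/(S - 602) = (222 + S)/(-602 + S))
79403 - c(1/(1*(-16) + (-2*(-2) + 10))) = 79403 - (222 + 1/(1*(-16) + (-2*(-2) + 10)))/(-602 + 1/(1*(-16) + (-2*(-2) + 10))) = 79403 - (222 + 1/(-16 + (4 + 10)))/(-602 + 1/(-16 + (4 + 10))) = 79403 - (222 + 1/(-16 + 14))/(-602 + 1/(-16 + 14)) = 79403 - (222 + 1/(-2))/(-602 + 1/(-2)) = 79403 - (222 - 1/2)/(-602 - 1/2) = 79403 - 443/((-1205/2)*2) = 79403 - (-2)*443/(1205*2) = 79403 - 1*(-443/1205) = 79403 + 443/1205 = 95681058/1205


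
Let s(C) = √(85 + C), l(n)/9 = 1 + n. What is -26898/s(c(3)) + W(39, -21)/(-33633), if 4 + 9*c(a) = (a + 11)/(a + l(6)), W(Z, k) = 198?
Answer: -22/3737 - 40347*√51810/3140 ≈ -2924.8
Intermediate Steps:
l(n) = 9 + 9*n (l(n) = 9*(1 + n) = 9 + 9*n)
c(a) = -4/9 + (11 + a)/(9*(63 + a)) (c(a) = -4/9 + ((a + 11)/(a + (9 + 9*6)))/9 = -4/9 + ((11 + a)/(a + (9 + 54)))/9 = -4/9 + ((11 + a)/(a + 63))/9 = -4/9 + ((11 + a)/(63 + a))/9 = -4/9 + (11 + a)/(9*(63 + a)))
-26898/s(c(3)) + W(39, -21)/(-33633) = -26898/√(85 + (-241 - 3*3)/(9*(63 + 3))) + 198/(-33633) = -26898/√(85 + (⅑)*(-241 - 9)/66) + 198*(-1/33633) = -26898/√(85 + (⅑)*(1/66)*(-250)) - 22/3737 = -26898/√(85 - 125/297) - 22/3737 = -26898*3*√51810/6280 - 22/3737 = -40347*√51810/3140 - 22/3737 = -22/3737 - 40347*√51810/3140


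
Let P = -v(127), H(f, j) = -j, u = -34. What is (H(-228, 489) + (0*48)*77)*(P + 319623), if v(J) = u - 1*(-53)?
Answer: -156286356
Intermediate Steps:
v(J) = 19 (v(J) = -34 - 1*(-53) = -34 + 53 = 19)
P = -19 (P = -1*19 = -19)
(H(-228, 489) + (0*48)*77)*(P + 319623) = (-1*489 + (0*48)*77)*(-19 + 319623) = (-489 + 0*77)*319604 = (-489 + 0)*319604 = -489*319604 = -156286356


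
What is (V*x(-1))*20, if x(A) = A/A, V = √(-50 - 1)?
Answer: 20*I*√51 ≈ 142.83*I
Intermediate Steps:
V = I*√51 (V = √(-51) = I*√51 ≈ 7.1414*I)
x(A) = 1
(V*x(-1))*20 = ((I*√51)*1)*20 = (I*√51)*20 = 20*I*√51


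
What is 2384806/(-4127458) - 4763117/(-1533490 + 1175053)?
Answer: 9402381329182/739716831573 ≈ 12.711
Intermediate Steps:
2384806/(-4127458) - 4763117/(-1533490 + 1175053) = 2384806*(-1/4127458) - 4763117/(-358437) = -1192403/2063729 - 4763117*(-1/358437) = -1192403/2063729 + 4763117/358437 = 9402381329182/739716831573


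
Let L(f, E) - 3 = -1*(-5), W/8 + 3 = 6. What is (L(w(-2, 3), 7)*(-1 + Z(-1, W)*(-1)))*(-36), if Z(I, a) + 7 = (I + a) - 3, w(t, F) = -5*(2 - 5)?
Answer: 4032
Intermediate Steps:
w(t, F) = 15 (w(t, F) = -5*(-3) = 15)
W = 24 (W = -24 + 8*6 = -24 + 48 = 24)
Z(I, a) = -10 + I + a (Z(I, a) = -7 + ((I + a) - 3) = -7 + (-3 + I + a) = -10 + I + a)
L(f, E) = 8 (L(f, E) = 3 - 1*(-5) = 3 + 5 = 8)
(L(w(-2, 3), 7)*(-1 + Z(-1, W)*(-1)))*(-36) = (8*(-1 + (-10 - 1 + 24)*(-1)))*(-36) = (8*(-1 + 13*(-1)))*(-36) = (8*(-1 - 13))*(-36) = (8*(-14))*(-36) = -112*(-36) = 4032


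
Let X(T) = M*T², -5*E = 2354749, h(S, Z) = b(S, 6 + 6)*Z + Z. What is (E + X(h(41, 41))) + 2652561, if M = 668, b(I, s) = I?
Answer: 9914956616/5 ≈ 1.9830e+9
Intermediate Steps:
h(S, Z) = Z + S*Z (h(S, Z) = S*Z + Z = Z + S*Z)
E = -2354749/5 (E = -⅕*2354749 = -2354749/5 ≈ -4.7095e+5)
X(T) = 668*T²
(E + X(h(41, 41))) + 2652561 = (-2354749/5 + 668*(41*(1 + 41))²) + 2652561 = (-2354749/5 + 668*(41*42)²) + 2652561 = (-2354749/5 + 668*1722²) + 2652561 = (-2354749/5 + 668*2965284) + 2652561 = (-2354749/5 + 1980809712) + 2652561 = 9901693811/5 + 2652561 = 9914956616/5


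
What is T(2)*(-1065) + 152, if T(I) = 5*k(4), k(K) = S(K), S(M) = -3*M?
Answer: 64052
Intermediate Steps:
k(K) = -3*K
T(I) = -60 (T(I) = 5*(-3*4) = 5*(-12) = -60)
T(2)*(-1065) + 152 = -60*(-1065) + 152 = 63900 + 152 = 64052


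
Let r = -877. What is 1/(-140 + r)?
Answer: -1/1017 ≈ -0.00098328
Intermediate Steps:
1/(-140 + r) = 1/(-140 - 877) = 1/(-1017) = -1/1017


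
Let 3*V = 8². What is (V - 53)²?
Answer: 9025/9 ≈ 1002.8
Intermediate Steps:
V = 64/3 (V = (⅓)*8² = (⅓)*64 = 64/3 ≈ 21.333)
(V - 53)² = (64/3 - 53)² = (-95/3)² = 9025/9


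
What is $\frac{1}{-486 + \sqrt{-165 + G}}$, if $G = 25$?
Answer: $- \frac{243}{118168} - \frac{i \sqrt{35}}{118168} \approx -0.0020564 - 5.0065 \cdot 10^{-5} i$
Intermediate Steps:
$\frac{1}{-486 + \sqrt{-165 + G}} = \frac{1}{-486 + \sqrt{-165 + 25}} = \frac{1}{-486 + \sqrt{-140}} = \frac{1}{-486 + 2 i \sqrt{35}}$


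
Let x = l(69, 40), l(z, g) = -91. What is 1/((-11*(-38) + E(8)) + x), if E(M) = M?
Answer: 1/335 ≈ 0.0029851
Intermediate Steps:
x = -91
1/((-11*(-38) + E(8)) + x) = 1/((-11*(-38) + 8) - 91) = 1/((418 + 8) - 91) = 1/(426 - 91) = 1/335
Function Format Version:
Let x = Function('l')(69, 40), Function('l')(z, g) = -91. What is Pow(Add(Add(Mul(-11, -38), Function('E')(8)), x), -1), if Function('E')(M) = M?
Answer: Rational(1, 335) ≈ 0.0029851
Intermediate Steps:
x = -91
Pow(Add(Add(Mul(-11, -38), Function('E')(8)), x), -1) = Pow(Add(Add(Mul(-11, -38), 8), -91), -1) = Pow(Add(Add(418, 8), -91), -1) = Pow(Add(426, -91), -1) = Pow(335, -1) = Rational(1, 335)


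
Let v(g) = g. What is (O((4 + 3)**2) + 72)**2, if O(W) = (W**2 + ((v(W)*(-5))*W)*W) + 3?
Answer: 343125321361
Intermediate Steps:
O(W) = 3 + W**2 - 5*W**3 (O(W) = (W**2 + ((W*(-5))*W)*W) + 3 = (W**2 + ((-5*W)*W)*W) + 3 = (W**2 + (-5*W**2)*W) + 3 = (W**2 - 5*W**3) + 3 = 3 + W**2 - 5*W**3)
(O((4 + 3)**2) + 72)**2 = ((3 + ((4 + 3)**2)**2 - 5*(4 + 3)**6) + 72)**2 = ((3 + (7**2)**2 - 5*(7**2)**3) + 72)**2 = ((3 + 49**2 - 5*49**3) + 72)**2 = ((3 + 2401 - 5*117649) + 72)**2 = ((3 + 2401 - 588245) + 72)**2 = (-585841 + 72)**2 = (-585769)**2 = 343125321361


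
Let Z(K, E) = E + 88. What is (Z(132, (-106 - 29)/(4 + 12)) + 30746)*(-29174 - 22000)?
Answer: -12619738683/8 ≈ -1.5775e+9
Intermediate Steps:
Z(K, E) = 88 + E
(Z(132, (-106 - 29)/(4 + 12)) + 30746)*(-29174 - 22000) = ((88 + (-106 - 29)/(4 + 12)) + 30746)*(-29174 - 22000) = ((88 - 135/16) + 30746)*(-51174) = (1273/16 + 30746)*(-51174) = (493209/16)*(-51174) = -12619738683/8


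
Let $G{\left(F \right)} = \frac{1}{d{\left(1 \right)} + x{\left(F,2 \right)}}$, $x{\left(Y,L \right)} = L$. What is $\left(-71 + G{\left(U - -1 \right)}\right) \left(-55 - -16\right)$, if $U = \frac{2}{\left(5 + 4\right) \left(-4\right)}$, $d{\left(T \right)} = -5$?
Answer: $2782$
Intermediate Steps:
$U = - \frac{1}{18}$ ($U = \frac{2}{9 \left(-4\right)} = \frac{2}{-36} = 2 \left(- \frac{1}{36}\right) = - \frac{1}{18} \approx -0.055556$)
$G{\left(F \right)} = - \frac{1}{3}$ ($G{\left(F \right)} = \frac{1}{-5 + 2} = \frac{1}{-3} = - \frac{1}{3}$)
$\left(-71 + G{\left(U - -1 \right)}\right) \left(-55 - -16\right) = \left(-71 - \frac{1}{3}\right) \left(-55 - -16\right) = - \frac{214 \left(-55 + 16\right)}{3} = \left(- \frac{214}{3}\right) \left(-39\right) = 2782$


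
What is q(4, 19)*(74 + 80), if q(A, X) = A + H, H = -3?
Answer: 154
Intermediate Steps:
q(A, X) = -3 + A (q(A, X) = A - 3 = -3 + A)
q(4, 19)*(74 + 80) = (-3 + 4)*(74 + 80) = 1*154 = 154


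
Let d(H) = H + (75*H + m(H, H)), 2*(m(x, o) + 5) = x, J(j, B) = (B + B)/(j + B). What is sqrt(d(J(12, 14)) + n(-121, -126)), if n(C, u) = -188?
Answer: I*sqrt(18694)/13 ≈ 10.517*I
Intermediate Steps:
J(j, B) = 2*B/(B + j) (J(j, B) = (2*B)/(B + j) = 2*B/(B + j))
m(x, o) = -5 + x/2
d(H) = -5 + 153*H/2 (d(H) = H + (75*H + (-5 + H/2)) = H + (-5 + 151*H/2) = -5 + 153*H/2)
sqrt(d(J(12, 14)) + n(-121, -126)) = sqrt((-5 + 153*(2*14/(14 + 12))/2) - 188) = sqrt((-5 + 153*(2*14/26)/2) - 188) = sqrt((-5 + 153*(2*14*(1/26))/2) - 188) = sqrt((-5 + (153/2)*(14/13)) - 188) = sqrt((-5 + 1071/13) - 188) = sqrt(1006/13 - 188) = sqrt(-1438/13) = I*sqrt(18694)/13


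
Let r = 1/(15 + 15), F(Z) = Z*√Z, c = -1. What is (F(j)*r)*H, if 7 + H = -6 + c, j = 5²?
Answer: -175/3 ≈ -58.333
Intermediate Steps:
j = 25
F(Z) = Z^(3/2)
H = -14 (H = -7 + (-6 - 1) = -7 - 7 = -14)
r = 1/30 ≈ 0.033333
(F(j)*r)*H = (25^(3/2)*(1/30))*(-14) = (125*(1/30))*(-14) = (25/6)*(-14) = -175/3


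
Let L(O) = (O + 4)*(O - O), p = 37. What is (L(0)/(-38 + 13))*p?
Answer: 0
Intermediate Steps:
L(O) = 0 (L(O) = (4 + O)*0 = 0)
(L(0)/(-38 + 13))*p = (0/(-38 + 13))*37 = (0/(-25))*37 = (0*(-1/25))*37 = 0*37 = 0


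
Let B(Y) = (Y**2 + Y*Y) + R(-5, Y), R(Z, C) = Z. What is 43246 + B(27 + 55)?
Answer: 56689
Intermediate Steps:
B(Y) = -5 + 2*Y**2 (B(Y) = (Y**2 + Y*Y) - 5 = (Y**2 + Y**2) - 5 = 2*Y**2 - 5 = -5 + 2*Y**2)
43246 + B(27 + 55) = 43246 + (-5 + 2*(27 + 55)**2) = 43246 + (-5 + 2*82**2) = 43246 + (-5 + 2*6724) = 43246 + (-5 + 13448) = 43246 + 13443 = 56689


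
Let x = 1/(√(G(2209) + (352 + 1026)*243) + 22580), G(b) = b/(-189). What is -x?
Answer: -4267620/96299574403 + 3*√1328989137/96299574403 ≈ -4.3180e-5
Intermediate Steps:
G(b) = -b/189 (G(b) = b*(-1/189) = -b/189)
x = 1/(22580 + √1328989137/63) (x = 1/(√(-1/189*2209 + (352 + 1026)*243) + 22580) = 1/(√(-2209/189 + 1378*243) + 22580) = 1/(√(-2209/189 + 334854) + 22580) = 1/(√(63285197/189) + 22580) = 1/(√1328989137/63 + 22580) = 1/(22580 + √1328989137/63) ≈ 4.3180e-5)
-x = -(4267620/96299574403 - 3*√1328989137/96299574403) = -4267620/96299574403 + 3*√1328989137/96299574403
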